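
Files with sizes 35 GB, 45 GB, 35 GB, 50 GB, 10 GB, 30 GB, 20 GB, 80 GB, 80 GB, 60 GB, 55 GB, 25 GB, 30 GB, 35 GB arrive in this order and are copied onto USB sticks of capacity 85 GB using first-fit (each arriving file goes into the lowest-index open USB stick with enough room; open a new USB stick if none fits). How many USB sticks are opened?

8

  35 → USB stick 1 (new)  [load 35/85]
  45 → USB stick 1  [load 80/85]
  35 → USB stick 2 (new)  [load 35/85]
  50 → USB stick 2  [load 85/85]
  10 → USB stick 3 (new)  [load 10/85]
  30 → USB stick 3  [load 40/85]
  20 → USB stick 3  [load 60/85]
  80 → USB stick 4 (new)  [load 80/85]
  80 → USB stick 5 (new)  [load 80/85]
  60 → USB stick 6 (new)  [load 60/85]
  55 → USB stick 7 (new)  [load 55/85]
  25 → USB stick 3  [load 85/85]
  30 → USB stick 7  [load 85/85]
  35 → USB stick 8 (new)  [load 35/85]
8 USB sticks opened.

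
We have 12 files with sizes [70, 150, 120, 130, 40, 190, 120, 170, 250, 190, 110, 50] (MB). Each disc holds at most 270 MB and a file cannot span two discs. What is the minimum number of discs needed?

Total = 250 + 190 + 190 + 170 + 150 + 130 + 120 + 120 + 110 + 70 + 50 + 40 = 1590 MB.
Lower bound: ⌈1590/270⌉ = 6 discs.
A packing using 7 discs:
  disc 1: 250 = 250
  disc 2: 190 + 70 = 260
  disc 3: 190 + 50 = 240
  disc 4: 170 + 40 = 210
  disc 5: 150 + 120 = 270
  disc 6: 130 + 120 = 250
  disc 7: 110 = 110
No arrangement into 6 discs stays within capacity, so 7 is optimal.

7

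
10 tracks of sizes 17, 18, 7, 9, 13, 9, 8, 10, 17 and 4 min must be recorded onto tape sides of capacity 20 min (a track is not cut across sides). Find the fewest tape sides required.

Total = 18 + 17 + 17 + 13 + 10 + 9 + 9 + 8 + 7 + 4 = 112 min.
Lower bound: ⌈112/20⌉ = 6 tape sides.
A packing using 7 tape sides:
  side 1: 18 = 18
  side 2: 17 = 17
  side 3: 17 = 17
  side 4: 13 + 7 = 20
  side 5: 10 + 9 = 19
  side 6: 9 + 8 = 17
  side 7: 4 = 4
No arrangement into 6 tape sides stays within capacity, so 7 is optimal.

7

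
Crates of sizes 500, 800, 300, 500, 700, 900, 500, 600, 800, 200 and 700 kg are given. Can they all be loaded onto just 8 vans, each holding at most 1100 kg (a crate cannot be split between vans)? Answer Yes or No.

Yes

A valid assignment using 7 vans:
  van 1: 900 + 200 = 1100
  van 2: 800 + 300 = 1100
  van 3: 800 = 800
  van 4: 700 = 700
  van 5: 700 = 700
  van 6: 600 + 500 = 1100
  van 7: 500 + 500 = 1000
That uses only 7 ≤ 8, so 8 vans are enough.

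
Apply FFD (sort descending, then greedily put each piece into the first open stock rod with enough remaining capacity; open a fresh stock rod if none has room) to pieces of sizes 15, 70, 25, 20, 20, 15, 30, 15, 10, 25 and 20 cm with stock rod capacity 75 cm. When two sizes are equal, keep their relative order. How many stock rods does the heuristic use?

4

Sorted descending: 70, 30, 25, 25, 20, 20, 20, 15, 15, 15, 10.
  70 → stock rod 1 (new)  [load 70/75]
  30 → stock rod 2 (new)  [load 30/75]
  25 → stock rod 2  [load 55/75]
  25 → stock rod 3 (new)  [load 25/75]
  20 → stock rod 2  [load 75/75]
  20 → stock rod 3  [load 45/75]
  20 → stock rod 3  [load 65/75]
  15 → stock rod 4 (new)  [load 15/75]
  15 → stock rod 4  [load 30/75]
  15 → stock rod 4  [load 45/75]
  10 → stock rod 3  [load 75/75]
4 stock rods opened.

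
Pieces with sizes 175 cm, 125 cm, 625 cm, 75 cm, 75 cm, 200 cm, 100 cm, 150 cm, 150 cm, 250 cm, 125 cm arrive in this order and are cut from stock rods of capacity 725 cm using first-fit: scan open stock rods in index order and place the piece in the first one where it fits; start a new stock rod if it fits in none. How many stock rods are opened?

  175 → stock rod 1 (new)  [load 175/725]
  125 → stock rod 1  [load 300/725]
  625 → stock rod 2 (new)  [load 625/725]
  75 → stock rod 1  [load 375/725]
  75 → stock rod 1  [load 450/725]
  200 → stock rod 1  [load 650/725]
  100 → stock rod 2  [load 725/725]
  150 → stock rod 3 (new)  [load 150/725]
  150 → stock rod 3  [load 300/725]
  250 → stock rod 3  [load 550/725]
  125 → stock rod 3  [load 675/725]
3 stock rods opened.

3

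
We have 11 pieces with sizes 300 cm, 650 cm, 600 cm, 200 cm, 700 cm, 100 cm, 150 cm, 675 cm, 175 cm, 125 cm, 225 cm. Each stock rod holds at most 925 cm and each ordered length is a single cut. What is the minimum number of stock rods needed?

Total = 700 + 675 + 650 + 600 + 300 + 225 + 200 + 175 + 150 + 125 + 100 = 3900 cm.
Lower bound: ⌈3900/925⌉ = 5 stock rods.
A packing using 5 stock rods:
  stock rod 1: 700 + 225 = 925
  stock rod 2: 675 + 200 = 875
  stock rod 3: 650 + 175 + 100 = 925
  stock rod 4: 600 + 300 = 900
  stock rod 5: 150 + 125 = 275
This matches the lower bound, so 5 is optimal.

5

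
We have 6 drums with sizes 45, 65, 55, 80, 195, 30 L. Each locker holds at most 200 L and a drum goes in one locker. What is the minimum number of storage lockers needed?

3

Total = 195 + 80 + 65 + 55 + 45 + 30 = 470 L.
Lower bound: ⌈470/200⌉ = 3 storage lockers.
A packing using 3 storage lockers:
  locker 1: 195 = 195
  locker 2: 80 + 65 + 55 = 200
  locker 3: 45 + 30 = 75
This matches the lower bound, so 3 is optimal.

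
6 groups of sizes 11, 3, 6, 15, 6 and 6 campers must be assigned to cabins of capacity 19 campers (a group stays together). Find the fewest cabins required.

3

Total = 15 + 11 + 6 + 6 + 6 + 3 = 47 campers.
Lower bound: ⌈47/19⌉ = 3 cabins.
A packing using 3 cabins:
  cabin 1: 15 + 3 = 18
  cabin 2: 11 + 6 = 17
  cabin 3: 6 + 6 = 12
This matches the lower bound, so 3 is optimal.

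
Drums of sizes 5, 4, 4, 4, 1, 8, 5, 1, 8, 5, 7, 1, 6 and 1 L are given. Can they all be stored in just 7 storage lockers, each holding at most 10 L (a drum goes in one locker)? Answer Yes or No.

Yes

A valid assignment using 7 storage lockers:
  locker 1: 8 + 1 + 1 = 10
  locker 2: 8 + 1 + 1 = 10
  locker 3: 7 = 7
  locker 4: 6 + 4 = 10
  locker 5: 5 + 5 = 10
  locker 6: 5 + 4 = 9
  locker 7: 4 = 4
Every load is within 10 L, so 7 storage lockers suffice.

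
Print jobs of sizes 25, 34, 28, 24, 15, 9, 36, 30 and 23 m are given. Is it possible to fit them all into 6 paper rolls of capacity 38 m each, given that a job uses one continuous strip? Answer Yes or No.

No

Total = 224 m; ⌈224/38⌉ = 6.
7 print jobs each exceed half the capacity and cannot share a roll, forcing at least 7 paper rolls.
At least 7 paper rolls are required, but only 6 are allowed.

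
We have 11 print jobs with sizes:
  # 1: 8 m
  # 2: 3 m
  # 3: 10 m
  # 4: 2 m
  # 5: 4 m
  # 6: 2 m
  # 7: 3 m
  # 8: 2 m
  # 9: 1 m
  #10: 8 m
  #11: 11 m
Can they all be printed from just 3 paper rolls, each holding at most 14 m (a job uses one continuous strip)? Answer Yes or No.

Total = 54 m; ⌈54/14⌉ = 4.
At least 4 paper rolls are required, but only 3 are allowed.

No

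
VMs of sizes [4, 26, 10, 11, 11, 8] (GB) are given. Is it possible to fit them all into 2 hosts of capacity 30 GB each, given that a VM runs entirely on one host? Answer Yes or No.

Total = 70 GB; ⌈70/30⌉ = 3.
At least 3 hosts are required, but only 2 are allowed.

No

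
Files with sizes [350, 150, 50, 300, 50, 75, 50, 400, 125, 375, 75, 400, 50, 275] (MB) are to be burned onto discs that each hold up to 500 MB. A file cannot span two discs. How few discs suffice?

Total = 400 + 400 + 375 + 350 + 300 + 275 + 150 + 125 + 75 + 75 + 50 + 50 + 50 + 50 = 2725 MB.
Lower bound: ⌈2725/500⌉ = 6 discs.
A packing using 6 discs:
  disc 1: 400 + 75 = 475
  disc 2: 400 + 75 = 475
  disc 3: 375 + 125 = 500
  disc 4: 350 + 150 = 500
  disc 5: 300 + 50 + 50 + 50 + 50 = 500
  disc 6: 275 = 275
This matches the lower bound, so 6 is optimal.

6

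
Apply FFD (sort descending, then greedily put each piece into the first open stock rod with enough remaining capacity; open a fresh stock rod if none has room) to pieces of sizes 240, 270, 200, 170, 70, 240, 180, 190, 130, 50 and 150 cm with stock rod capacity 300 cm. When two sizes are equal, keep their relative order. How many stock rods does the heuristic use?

8

Sorted descending: 270, 240, 240, 200, 190, 180, 170, 150, 130, 70, 50.
  270 → stock rod 1 (new)  [load 270/300]
  240 → stock rod 2 (new)  [load 240/300]
  240 → stock rod 3 (new)  [load 240/300]
  200 → stock rod 4 (new)  [load 200/300]
  190 → stock rod 5 (new)  [load 190/300]
  180 → stock rod 6 (new)  [load 180/300]
  170 → stock rod 7 (new)  [load 170/300]
  150 → stock rod 8 (new)  [load 150/300]
  130 → stock rod 7  [load 300/300]
  70 → stock rod 4  [load 270/300]
  50 → stock rod 2  [load 290/300]
8 stock rods opened.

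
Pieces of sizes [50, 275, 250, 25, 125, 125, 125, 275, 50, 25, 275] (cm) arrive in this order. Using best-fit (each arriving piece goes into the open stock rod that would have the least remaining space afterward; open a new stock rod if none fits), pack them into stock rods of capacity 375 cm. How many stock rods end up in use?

5

  50 → stock rod 1 (new)  [load 50/375]
  275 → stock rod 1  [load 325/375]
  250 → stock rod 2 (new)  [load 250/375]
  25 → stock rod 1  [load 350/375]
  125 → stock rod 2  [load 375/375]
  125 → stock rod 3 (new)  [load 125/375]
  125 → stock rod 3  [load 250/375]
  275 → stock rod 4 (new)  [load 275/375]
  50 → stock rod 4  [load 325/375]
  25 → stock rod 1  [load 375/375]
  275 → stock rod 5 (new)  [load 275/375]
5 stock rods opened.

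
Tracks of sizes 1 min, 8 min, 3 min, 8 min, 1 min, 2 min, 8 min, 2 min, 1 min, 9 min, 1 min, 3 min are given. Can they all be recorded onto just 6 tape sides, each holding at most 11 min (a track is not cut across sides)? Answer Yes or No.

A valid assignment using 5 tape sides:
  side 1: 9 + 2 = 11
  side 2: 8 + 3 = 11
  side 3: 8 + 3 = 11
  side 4: 8 + 2 + 1 = 11
  side 5: 1 + 1 + 1 = 3
That uses only 5 ≤ 6, so 6 tape sides are enough.

Yes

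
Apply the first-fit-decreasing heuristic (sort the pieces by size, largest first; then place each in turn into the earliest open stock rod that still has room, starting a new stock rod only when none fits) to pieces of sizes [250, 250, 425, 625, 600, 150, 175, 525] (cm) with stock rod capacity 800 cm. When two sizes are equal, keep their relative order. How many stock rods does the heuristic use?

4

Sorted descending: 625, 600, 525, 425, 250, 250, 175, 150.
  625 → stock rod 1 (new)  [load 625/800]
  600 → stock rod 2 (new)  [load 600/800]
  525 → stock rod 3 (new)  [load 525/800]
  425 → stock rod 4 (new)  [load 425/800]
  250 → stock rod 3  [load 775/800]
  250 → stock rod 4  [load 675/800]
  175 → stock rod 1  [load 800/800]
  150 → stock rod 2  [load 750/800]
4 stock rods opened.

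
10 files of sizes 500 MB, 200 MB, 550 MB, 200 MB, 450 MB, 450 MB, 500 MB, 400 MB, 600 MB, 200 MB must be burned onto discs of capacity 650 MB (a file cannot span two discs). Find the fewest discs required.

Total = 600 + 550 + 500 + 500 + 450 + 450 + 400 + 200 + 200 + 200 = 4050 MB.
Lower bound: ⌈4050/650⌉ = 7 discs.
A packing using 7 discs:
  disc 1: 600 = 600
  disc 2: 550 = 550
  disc 3: 500 = 500
  disc 4: 500 = 500
  disc 5: 450 + 200 = 650
  disc 6: 450 + 200 = 650
  disc 7: 400 + 200 = 600
This matches the lower bound, so 7 is optimal.

7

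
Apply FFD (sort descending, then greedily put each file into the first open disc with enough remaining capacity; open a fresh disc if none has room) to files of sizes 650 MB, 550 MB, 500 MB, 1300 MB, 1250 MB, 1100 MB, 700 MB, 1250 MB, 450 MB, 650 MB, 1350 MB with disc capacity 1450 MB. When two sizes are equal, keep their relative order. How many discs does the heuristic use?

Sorted descending: 1350, 1300, 1250, 1250, 1100, 700, 650, 650, 550, 500, 450.
  1350 → disc 1 (new)  [load 1350/1450]
  1300 → disc 2 (new)  [load 1300/1450]
  1250 → disc 3 (new)  [load 1250/1450]
  1250 → disc 4 (new)  [load 1250/1450]
  1100 → disc 5 (new)  [load 1100/1450]
  700 → disc 6 (new)  [load 700/1450]
  650 → disc 6  [load 1350/1450]
  650 → disc 7 (new)  [load 650/1450]
  550 → disc 7  [load 1200/1450]
  500 → disc 8 (new)  [load 500/1450]
  450 → disc 8  [load 950/1450]
8 discs opened.

8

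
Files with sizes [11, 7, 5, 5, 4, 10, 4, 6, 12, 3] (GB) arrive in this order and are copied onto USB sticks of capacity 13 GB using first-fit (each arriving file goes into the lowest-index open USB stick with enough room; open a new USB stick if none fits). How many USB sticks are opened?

  11 → USB stick 1 (new)  [load 11/13]
  7 → USB stick 2 (new)  [load 7/13]
  5 → USB stick 2  [load 12/13]
  5 → USB stick 3 (new)  [load 5/13]
  4 → USB stick 3  [load 9/13]
  10 → USB stick 4 (new)  [load 10/13]
  4 → USB stick 3  [load 13/13]
  6 → USB stick 5 (new)  [load 6/13]
  12 → USB stick 6 (new)  [load 12/13]
  3 → USB stick 4  [load 13/13]
6 USB sticks opened.

6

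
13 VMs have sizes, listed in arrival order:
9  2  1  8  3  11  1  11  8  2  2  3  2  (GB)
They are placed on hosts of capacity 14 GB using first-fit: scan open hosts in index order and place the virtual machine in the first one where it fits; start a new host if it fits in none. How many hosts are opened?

  9 → host 1 (new)  [load 9/14]
  2 → host 1  [load 11/14]
  1 → host 1  [load 12/14]
  8 → host 2 (new)  [load 8/14]
  3 → host 2  [load 11/14]
  11 → host 3 (new)  [load 11/14]
  1 → host 1  [load 13/14]
  11 → host 4 (new)  [load 11/14]
  8 → host 5 (new)  [load 8/14]
  2 → host 2  [load 13/14]
  2 → host 3  [load 13/14]
  3 → host 4  [load 14/14]
  2 → host 5  [load 10/14]
5 hosts opened.

5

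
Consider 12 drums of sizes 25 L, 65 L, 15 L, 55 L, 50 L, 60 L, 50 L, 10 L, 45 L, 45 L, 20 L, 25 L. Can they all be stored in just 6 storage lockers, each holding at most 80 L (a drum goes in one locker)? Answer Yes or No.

Total = 465 L; ⌈465/80⌉ = 6.
7 drums each exceed half the capacity and cannot share a locker, forcing at least 7 storage lockers.
At least 7 storage lockers are required, but only 6 are allowed.

No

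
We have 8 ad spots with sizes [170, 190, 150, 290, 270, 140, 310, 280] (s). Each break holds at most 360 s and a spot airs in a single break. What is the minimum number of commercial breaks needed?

6

Total = 310 + 290 + 280 + 270 + 190 + 170 + 150 + 140 = 1800 s.
Lower bound: ⌈1800/360⌉ = 5 commercial breaks.
A packing using 6 commercial breaks:
  break 1: 310 = 310
  break 2: 290 = 290
  break 3: 280 = 280
  break 4: 270 = 270
  break 5: 190 + 170 = 360
  break 6: 150 + 140 = 290
No arrangement into 5 commercial breaks stays within capacity, so 6 is optimal.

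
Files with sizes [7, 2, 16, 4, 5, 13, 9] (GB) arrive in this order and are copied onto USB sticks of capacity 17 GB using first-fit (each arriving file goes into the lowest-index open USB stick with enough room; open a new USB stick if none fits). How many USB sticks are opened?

  7 → USB stick 1 (new)  [load 7/17]
  2 → USB stick 1  [load 9/17]
  16 → USB stick 2 (new)  [load 16/17]
  4 → USB stick 1  [load 13/17]
  5 → USB stick 3 (new)  [load 5/17]
  13 → USB stick 4 (new)  [load 13/17]
  9 → USB stick 3  [load 14/17]
4 USB sticks opened.

4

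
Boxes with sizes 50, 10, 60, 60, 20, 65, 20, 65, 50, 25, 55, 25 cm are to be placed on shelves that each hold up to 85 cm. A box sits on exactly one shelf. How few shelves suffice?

7

Total = 65 + 65 + 60 + 60 + 55 + 50 + 50 + 25 + 25 + 20 + 20 + 10 = 505 cm.
Lower bound: ⌈505/85⌉ = 6 shelves.
Also, 7 boxes each exceed 85/2 cm, and no two of those can share a shelf, so at least 7 shelves are needed.
A packing using 7 shelves:
  shelf 1: 65 + 20 = 85
  shelf 2: 65 + 20 = 85
  shelf 3: 60 + 25 = 85
  shelf 4: 60 + 25 = 85
  shelf 5: 55 + 10 = 65
  shelf 6: 50 = 50
  shelf 7: 50 = 50
This matches the lower bound, so 7 is optimal.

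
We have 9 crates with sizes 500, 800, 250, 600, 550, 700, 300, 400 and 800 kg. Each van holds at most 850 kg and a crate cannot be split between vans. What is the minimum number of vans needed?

7

Total = 800 + 800 + 700 + 600 + 550 + 500 + 400 + 300 + 250 = 4900 kg.
Lower bound: ⌈4900/850⌉ = 6 vans.
A packing using 7 vans:
  van 1: 800 = 800
  van 2: 800 = 800
  van 3: 700 = 700
  van 4: 600 + 250 = 850
  van 5: 550 + 300 = 850
  van 6: 500 = 500
  van 7: 400 = 400
No arrangement into 6 vans stays within capacity, so 7 is optimal.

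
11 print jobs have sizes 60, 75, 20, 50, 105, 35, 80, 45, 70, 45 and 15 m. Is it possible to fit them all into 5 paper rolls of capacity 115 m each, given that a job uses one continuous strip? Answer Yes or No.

No

Total = 600 m; ⌈600/115⌉ = 6.
At least 6 paper rolls are required, but only 5 are allowed.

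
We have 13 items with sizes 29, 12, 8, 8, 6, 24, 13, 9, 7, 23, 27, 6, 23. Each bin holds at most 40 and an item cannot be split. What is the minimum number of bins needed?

6

Total = 29 + 27 + 24 + 23 + 23 + 13 + 12 + 9 + 8 + 8 + 7 + 6 + 6 = 195.
Lower bound: ⌈195/40⌉ = 5 bins.
A packing using 6 bins:
  bin 1: 29 + 9 = 38
  bin 2: 27 + 13 = 40
  bin 3: 24 + 12 = 36
  bin 4: 23 + 8 + 8 = 39
  bin 5: 23 + 7 + 6 = 36
  bin 6: 6 = 6
No arrangement into 5 bins stays within capacity, so 6 is optimal.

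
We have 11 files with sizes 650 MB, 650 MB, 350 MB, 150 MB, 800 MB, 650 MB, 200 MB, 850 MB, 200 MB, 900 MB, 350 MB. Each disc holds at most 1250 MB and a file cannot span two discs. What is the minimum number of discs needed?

Total = 900 + 850 + 800 + 650 + 650 + 650 + 350 + 350 + 200 + 200 + 150 = 5750 MB.
Lower bound: ⌈5750/1250⌉ = 5 discs.
Also, 6 files each exceed 625 MB, and no two of those can share a disc, so at least 6 discs are needed.
A packing using 6 discs:
  disc 1: 900 + 350 = 1250
  disc 2: 850 + 350 = 1200
  disc 3: 800 + 200 + 200 = 1200
  disc 4: 650 + 150 = 800
  disc 5: 650 = 650
  disc 6: 650 = 650
This matches the lower bound, so 6 is optimal.

6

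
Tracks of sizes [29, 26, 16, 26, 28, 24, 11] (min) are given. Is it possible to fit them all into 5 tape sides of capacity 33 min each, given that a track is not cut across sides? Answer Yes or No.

No

Total = 160 min; ⌈160/33⌉ = 5.
The bound of 5 does not rule out 5, but exhaustive search shows no assignment into 5 tape sides of capacity 33 min exists — the minimum is 6.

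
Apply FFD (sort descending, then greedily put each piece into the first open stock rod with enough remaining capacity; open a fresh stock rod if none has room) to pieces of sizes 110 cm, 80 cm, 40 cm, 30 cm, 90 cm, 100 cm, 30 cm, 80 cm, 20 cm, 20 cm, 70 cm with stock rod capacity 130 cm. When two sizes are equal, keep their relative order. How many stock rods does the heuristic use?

6

Sorted descending: 110, 100, 90, 80, 80, 70, 40, 30, 30, 20, 20.
  110 → stock rod 1 (new)  [load 110/130]
  100 → stock rod 2 (new)  [load 100/130]
  90 → stock rod 3 (new)  [load 90/130]
  80 → stock rod 4 (new)  [load 80/130]
  80 → stock rod 5 (new)  [load 80/130]
  70 → stock rod 6 (new)  [load 70/130]
  40 → stock rod 3  [load 130/130]
  30 → stock rod 2  [load 130/130]
  30 → stock rod 4  [load 110/130]
  20 → stock rod 1  [load 130/130]
  20 → stock rod 4  [load 130/130]
6 stock rods opened.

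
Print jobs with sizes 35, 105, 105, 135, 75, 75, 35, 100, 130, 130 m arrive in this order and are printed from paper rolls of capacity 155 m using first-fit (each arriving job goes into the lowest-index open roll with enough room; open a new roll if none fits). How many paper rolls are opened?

7

  35 → roll 1 (new)  [load 35/155]
  105 → roll 1  [load 140/155]
  105 → roll 2 (new)  [load 105/155]
  135 → roll 3 (new)  [load 135/155]
  75 → roll 4 (new)  [load 75/155]
  75 → roll 4  [load 150/155]
  35 → roll 2  [load 140/155]
  100 → roll 5 (new)  [load 100/155]
  130 → roll 6 (new)  [load 130/155]
  130 → roll 7 (new)  [load 130/155]
7 paper rolls opened.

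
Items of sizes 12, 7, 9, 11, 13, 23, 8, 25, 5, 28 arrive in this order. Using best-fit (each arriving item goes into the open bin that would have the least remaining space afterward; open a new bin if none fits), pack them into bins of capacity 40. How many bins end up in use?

4

  12 → bin 1 (new)  [load 12/40]
  7 → bin 1  [load 19/40]
  9 → bin 1  [load 28/40]
  11 → bin 1  [load 39/40]
  13 → bin 2 (new)  [load 13/40]
  23 → bin 2  [load 36/40]
  8 → bin 3 (new)  [load 8/40]
  25 → bin 3  [load 33/40]
  5 → bin 3  [load 38/40]
  28 → bin 4 (new)  [load 28/40]
4 bins opened.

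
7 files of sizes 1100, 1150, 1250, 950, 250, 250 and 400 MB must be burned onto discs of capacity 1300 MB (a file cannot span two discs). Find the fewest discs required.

Total = 1250 + 1150 + 1100 + 950 + 400 + 250 + 250 = 5350 MB.
Lower bound: ⌈5350/1300⌉ = 5 discs.
A packing using 5 discs:
  disc 1: 1250 = 1250
  disc 2: 1150 = 1150
  disc 3: 1100 = 1100
  disc 4: 950 + 250 = 1200
  disc 5: 400 + 250 = 650
This matches the lower bound, so 5 is optimal.

5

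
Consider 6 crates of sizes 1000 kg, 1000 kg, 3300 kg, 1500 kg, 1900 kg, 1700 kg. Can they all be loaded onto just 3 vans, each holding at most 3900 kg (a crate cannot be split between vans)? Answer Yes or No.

Yes

A valid assignment using 3 vans:
  van 1: 3300 = 3300
  van 2: 1900 + 1700 = 3600
  van 3: 1500 + 1000 + 1000 = 3500
Every load is within 3900 kg, so 3 vans suffice.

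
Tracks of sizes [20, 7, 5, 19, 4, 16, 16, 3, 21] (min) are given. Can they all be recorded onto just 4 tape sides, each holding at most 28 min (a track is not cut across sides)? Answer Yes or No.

Total = 111 min; ⌈111/28⌉ = 4.
5 tracks each exceed half the capacity and cannot share a side, forcing at least 5 tape sides.
At least 5 tape sides are required, but only 4 are allowed.

No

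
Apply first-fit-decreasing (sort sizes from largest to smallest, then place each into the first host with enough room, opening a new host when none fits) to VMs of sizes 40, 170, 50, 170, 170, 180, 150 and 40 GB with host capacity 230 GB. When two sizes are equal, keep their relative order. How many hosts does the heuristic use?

5

Sorted descending: 180, 170, 170, 170, 150, 50, 40, 40.
  180 → host 1 (new)  [load 180/230]
  170 → host 2 (new)  [load 170/230]
  170 → host 3 (new)  [load 170/230]
  170 → host 4 (new)  [load 170/230]
  150 → host 5 (new)  [load 150/230]
  50 → host 1  [load 230/230]
  40 → host 2  [load 210/230]
  40 → host 3  [load 210/230]
5 hosts opened.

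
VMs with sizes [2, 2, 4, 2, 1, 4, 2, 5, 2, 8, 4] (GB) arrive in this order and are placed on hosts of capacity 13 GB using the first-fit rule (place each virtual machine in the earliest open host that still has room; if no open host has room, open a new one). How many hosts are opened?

3

  2 → host 1 (new)  [load 2/13]
  2 → host 1  [load 4/13]
  4 → host 1  [load 8/13]
  2 → host 1  [load 10/13]
  1 → host 1  [load 11/13]
  4 → host 2 (new)  [load 4/13]
  2 → host 1  [load 13/13]
  5 → host 2  [load 9/13]
  2 → host 2  [load 11/13]
  8 → host 3 (new)  [load 8/13]
  4 → host 3  [load 12/13]
3 hosts opened.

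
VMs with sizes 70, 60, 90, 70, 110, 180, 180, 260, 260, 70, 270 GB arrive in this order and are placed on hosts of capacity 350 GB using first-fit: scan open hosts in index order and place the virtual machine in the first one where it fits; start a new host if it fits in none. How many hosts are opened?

  70 → host 1 (new)  [load 70/350]
  60 → host 1  [load 130/350]
  90 → host 1  [load 220/350]
  70 → host 1  [load 290/350]
  110 → host 2 (new)  [load 110/350]
  180 → host 2  [load 290/350]
  180 → host 3 (new)  [load 180/350]
  260 → host 4 (new)  [load 260/350]
  260 → host 5 (new)  [load 260/350]
  70 → host 3  [load 250/350]
  270 → host 6 (new)  [load 270/350]
6 hosts opened.

6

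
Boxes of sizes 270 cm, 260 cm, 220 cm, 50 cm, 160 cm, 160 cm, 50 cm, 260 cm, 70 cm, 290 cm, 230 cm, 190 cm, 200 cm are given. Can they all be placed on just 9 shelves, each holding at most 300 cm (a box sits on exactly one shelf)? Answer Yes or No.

Total = 2410 cm; ⌈2410/300⌉ = 9.
10 boxes each exceed half the capacity and cannot share a shelf, forcing at least 10 shelves.
At least 10 shelves are required, but only 9 are allowed.

No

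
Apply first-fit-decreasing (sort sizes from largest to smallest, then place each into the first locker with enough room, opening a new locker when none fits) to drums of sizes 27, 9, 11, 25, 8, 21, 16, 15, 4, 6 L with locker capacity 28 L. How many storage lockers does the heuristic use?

Sorted descending: 27, 25, 21, 16, 15, 11, 9, 8, 6, 4.
  27 → locker 1 (new)  [load 27/28]
  25 → locker 2 (new)  [load 25/28]
  21 → locker 3 (new)  [load 21/28]
  16 → locker 4 (new)  [load 16/28]
  15 → locker 5 (new)  [load 15/28]
  11 → locker 4  [load 27/28]
  9 → locker 5  [load 24/28]
  8 → locker 6 (new)  [load 8/28]
  6 → locker 3  [load 27/28]
  4 → locker 5  [load 28/28]
6 storage lockers opened.

6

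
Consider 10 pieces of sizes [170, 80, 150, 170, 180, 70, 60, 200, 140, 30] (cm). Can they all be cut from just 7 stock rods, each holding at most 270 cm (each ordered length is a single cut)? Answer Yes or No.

Yes

A valid assignment using 6 stock rods:
  stock rod 1: 200 + 70 = 270
  stock rod 2: 180 + 80 = 260
  stock rod 3: 170 + 60 + 30 = 260
  stock rod 4: 170 = 170
  stock rod 5: 150 = 150
  stock rod 6: 140 = 140
That uses only 6 ≤ 7, so 7 stock rods are enough.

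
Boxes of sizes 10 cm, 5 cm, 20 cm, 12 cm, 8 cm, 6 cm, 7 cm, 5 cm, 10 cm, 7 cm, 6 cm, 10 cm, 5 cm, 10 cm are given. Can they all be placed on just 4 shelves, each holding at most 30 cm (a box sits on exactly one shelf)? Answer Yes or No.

No

Total = 121 cm; ⌈121/30⌉ = 5.
At least 5 shelves are required, but only 4 are allowed.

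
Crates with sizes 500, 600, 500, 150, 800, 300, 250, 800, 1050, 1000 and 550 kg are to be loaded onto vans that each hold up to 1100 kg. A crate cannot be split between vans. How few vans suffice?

Total = 1050 + 1000 + 800 + 800 + 600 + 550 + 500 + 500 + 300 + 250 + 150 = 6500 kg.
Lower bound: ⌈6500/1100⌉ = 6 vans.
A packing using 7 vans:
  van 1: 1050 = 1050
  van 2: 1000 = 1000
  van 3: 800 + 300 = 1100
  van 4: 800 + 250 = 1050
  van 5: 600 + 500 = 1100
  van 6: 550 + 500 = 1050
  van 7: 150 = 150
No arrangement into 6 vans stays within capacity, so 7 is optimal.

7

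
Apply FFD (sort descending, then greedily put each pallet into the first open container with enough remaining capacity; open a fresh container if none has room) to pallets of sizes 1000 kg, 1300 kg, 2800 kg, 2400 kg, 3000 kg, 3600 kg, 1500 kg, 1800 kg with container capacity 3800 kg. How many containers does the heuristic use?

5

Sorted descending: 3600, 3000, 2800, 2400, 1800, 1500, 1300, 1000.
  3600 → container 1 (new)  [load 3600/3800]
  3000 → container 2 (new)  [load 3000/3800]
  2800 → container 3 (new)  [load 2800/3800]
  2400 → container 4 (new)  [load 2400/3800]
  1800 → container 5 (new)  [load 1800/3800]
  1500 → container 5  [load 3300/3800]
  1300 → container 4  [load 3700/3800]
  1000 → container 3  [load 3800/3800]
5 containers opened.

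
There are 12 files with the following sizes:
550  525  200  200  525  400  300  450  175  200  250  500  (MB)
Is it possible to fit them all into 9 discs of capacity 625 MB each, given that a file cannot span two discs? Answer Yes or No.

A valid assignment using 8 discs:
  disc 1: 550 = 550
  disc 2: 525 = 525
  disc 3: 525 = 525
  disc 4: 500 = 500
  disc 5: 450 + 175 = 625
  disc 6: 400 + 200 = 600
  disc 7: 300 + 250 = 550
  disc 8: 200 + 200 = 400
That uses only 8 ≤ 9, so 9 discs are enough.

Yes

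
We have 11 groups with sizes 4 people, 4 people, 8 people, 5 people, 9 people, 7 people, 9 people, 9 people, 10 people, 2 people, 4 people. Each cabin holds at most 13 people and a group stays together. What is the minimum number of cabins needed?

6

Total = 10 + 9 + 9 + 9 + 8 + 7 + 5 + 4 + 4 + 4 + 2 = 71 people.
Lower bound: ⌈71/13⌉ = 6 cabins.
A packing using 6 cabins:
  cabin 1: 10 + 2 = 12
  cabin 2: 9 + 4 = 13
  cabin 3: 9 + 4 = 13
  cabin 4: 9 + 4 = 13
  cabin 5: 8 + 5 = 13
  cabin 6: 7 = 7
This matches the lower bound, so 6 is optimal.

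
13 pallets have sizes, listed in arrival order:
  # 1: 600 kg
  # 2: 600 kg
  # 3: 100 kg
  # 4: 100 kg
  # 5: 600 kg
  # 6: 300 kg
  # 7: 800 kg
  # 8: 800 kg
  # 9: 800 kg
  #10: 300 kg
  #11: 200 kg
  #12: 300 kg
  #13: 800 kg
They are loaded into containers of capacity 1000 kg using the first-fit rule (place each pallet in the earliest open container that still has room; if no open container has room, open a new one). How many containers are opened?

8

  600 → container 1 (new)  [load 600/1000]
  600 → container 2 (new)  [load 600/1000]
  100 → container 1  [load 700/1000]
  100 → container 1  [load 800/1000]
  600 → container 3 (new)  [load 600/1000]
  300 → container 2  [load 900/1000]
  800 → container 4 (new)  [load 800/1000]
  800 → container 5 (new)  [load 800/1000]
  800 → container 6 (new)  [load 800/1000]
  300 → container 3  [load 900/1000]
  200 → container 1  [load 1000/1000]
  300 → container 7 (new)  [load 300/1000]
  800 → container 8 (new)  [load 800/1000]
8 containers opened.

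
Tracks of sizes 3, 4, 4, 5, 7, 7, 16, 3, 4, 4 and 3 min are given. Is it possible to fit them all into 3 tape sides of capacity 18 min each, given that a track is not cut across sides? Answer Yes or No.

Total = 60 min; ⌈60/18⌉ = 4.
At least 4 tape sides are required, but only 3 are allowed.

No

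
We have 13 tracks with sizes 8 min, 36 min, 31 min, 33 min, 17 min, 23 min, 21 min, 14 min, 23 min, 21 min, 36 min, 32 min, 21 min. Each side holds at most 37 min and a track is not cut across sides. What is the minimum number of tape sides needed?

Total = 36 + 36 + 33 + 32 + 31 + 23 + 23 + 21 + 21 + 21 + 17 + 14 + 8 = 316 min.
Lower bound: ⌈316/37⌉ = 9 tape sides.
Also, 10 tracks each exceed 37/2 min, and no two of those can share a side, so at least 10 tape sides are needed.
A packing using 11 tape sides:
  side 1: 36 = 36
  side 2: 36 = 36
  side 3: 33 = 33
  side 4: 32 = 32
  side 5: 31 = 31
  side 6: 23 + 14 = 37
  side 7: 23 + 8 = 31
  side 8: 21 = 21
  side 9: 21 = 21
  side 10: 21 = 21
  side 11: 17 = 17
No arrangement into 10 tape sides stays within capacity, so 11 is optimal.

11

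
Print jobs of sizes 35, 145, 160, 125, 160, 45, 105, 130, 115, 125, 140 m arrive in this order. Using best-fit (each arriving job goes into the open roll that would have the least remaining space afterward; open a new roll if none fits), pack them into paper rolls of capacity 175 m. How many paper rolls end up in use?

9

  35 → roll 1 (new)  [load 35/175]
  145 → roll 2 (new)  [load 145/175]
  160 → roll 3 (new)  [load 160/175]
  125 → roll 1  [load 160/175]
  160 → roll 4 (new)  [load 160/175]
  45 → roll 5 (new)  [load 45/175]
  105 → roll 5  [load 150/175]
  130 → roll 6 (new)  [load 130/175]
  115 → roll 7 (new)  [load 115/175]
  125 → roll 8 (new)  [load 125/175]
  140 → roll 9 (new)  [load 140/175]
9 paper rolls opened.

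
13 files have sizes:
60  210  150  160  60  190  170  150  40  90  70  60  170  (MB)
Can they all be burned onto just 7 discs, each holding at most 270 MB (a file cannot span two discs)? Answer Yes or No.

A valid assignment using 7 discs:
  disc 1: 210 + 60 = 270
  disc 2: 190 + 70 = 260
  disc 3: 170 + 90 = 260
  disc 4: 170 + 60 + 40 = 270
  disc 5: 160 + 60 = 220
  disc 6: 150 = 150
  disc 7: 150 = 150
Every load is within 270 MB, so 7 discs suffice.

Yes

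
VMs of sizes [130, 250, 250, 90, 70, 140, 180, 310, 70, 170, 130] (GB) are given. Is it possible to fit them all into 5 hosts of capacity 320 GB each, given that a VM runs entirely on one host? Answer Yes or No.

Total = 1790 GB; ⌈1790/320⌉ = 6.
At least 6 hosts are required, but only 5 are allowed.

No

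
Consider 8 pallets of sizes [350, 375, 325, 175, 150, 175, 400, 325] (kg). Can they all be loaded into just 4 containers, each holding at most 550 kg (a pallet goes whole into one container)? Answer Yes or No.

Total = 2275 kg; ⌈2275/550⌉ = 5.
At least 5 containers are required, but only 4 are allowed.

No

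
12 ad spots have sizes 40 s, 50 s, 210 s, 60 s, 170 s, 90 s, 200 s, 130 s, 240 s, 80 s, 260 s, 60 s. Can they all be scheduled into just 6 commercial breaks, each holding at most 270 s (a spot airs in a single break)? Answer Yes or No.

No

Total = 1590 s; ⌈1590/270⌉ = 6.
The bound of 6 does not rule out 6, but exhaustive search shows no assignment into 6 commercial breaks of capacity 270 s exists — the minimum is 7.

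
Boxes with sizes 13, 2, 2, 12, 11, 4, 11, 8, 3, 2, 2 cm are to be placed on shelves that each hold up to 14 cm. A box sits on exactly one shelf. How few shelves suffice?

6

Total = 13 + 12 + 11 + 11 + 8 + 4 + 3 + 2 + 2 + 2 + 2 = 70 cm.
Lower bound: ⌈70/14⌉ = 5 shelves.
A packing using 6 shelves:
  shelf 1: 13 = 13
  shelf 2: 12 + 2 = 14
  shelf 3: 11 + 3 = 14
  shelf 4: 11 + 2 = 13
  shelf 5: 8 + 4 + 2 = 14
  shelf 6: 2 = 2
No arrangement into 5 shelves stays within capacity, so 6 is optimal.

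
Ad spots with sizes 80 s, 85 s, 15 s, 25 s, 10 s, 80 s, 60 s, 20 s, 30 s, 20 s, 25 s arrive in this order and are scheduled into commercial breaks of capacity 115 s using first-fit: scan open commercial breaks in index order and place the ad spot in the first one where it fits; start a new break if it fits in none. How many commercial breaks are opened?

5

  80 → break 1 (new)  [load 80/115]
  85 → break 2 (new)  [load 85/115]
  15 → break 1  [load 95/115]
  25 → break 2  [load 110/115]
  10 → break 1  [load 105/115]
  80 → break 3 (new)  [load 80/115]
  60 → break 4 (new)  [load 60/115]
  20 → break 3  [load 100/115]
  30 → break 4  [load 90/115]
  20 → break 4  [load 110/115]
  25 → break 5 (new)  [load 25/115]
5 commercial breaks opened.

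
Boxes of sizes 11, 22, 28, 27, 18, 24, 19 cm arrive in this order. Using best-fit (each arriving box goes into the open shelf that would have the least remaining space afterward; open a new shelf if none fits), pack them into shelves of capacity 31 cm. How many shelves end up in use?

  11 → shelf 1 (new)  [load 11/31]
  22 → shelf 2 (new)  [load 22/31]
  28 → shelf 3 (new)  [load 28/31]
  27 → shelf 4 (new)  [load 27/31]
  18 → shelf 1  [load 29/31]
  24 → shelf 5 (new)  [load 24/31]
  19 → shelf 6 (new)  [load 19/31]
6 shelves opened.

6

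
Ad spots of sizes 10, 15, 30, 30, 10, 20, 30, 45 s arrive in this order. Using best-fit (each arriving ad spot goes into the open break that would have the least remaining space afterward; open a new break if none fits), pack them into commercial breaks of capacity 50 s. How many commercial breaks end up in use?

5

  10 → break 1 (new)  [load 10/50]
  15 → break 1  [load 25/50]
  30 → break 2 (new)  [load 30/50]
  30 → break 3 (new)  [load 30/50]
  10 → break 2  [load 40/50]
  20 → break 3  [load 50/50]
  30 → break 4 (new)  [load 30/50]
  45 → break 5 (new)  [load 45/50]
5 commercial breaks opened.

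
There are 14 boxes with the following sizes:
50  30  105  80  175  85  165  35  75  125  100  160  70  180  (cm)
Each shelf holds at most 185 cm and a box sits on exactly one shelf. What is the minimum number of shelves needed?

Total = 180 + 175 + 165 + 160 + 125 + 105 + 100 + 85 + 80 + 75 + 70 + 50 + 35 + 30 = 1435 cm.
Lower bound: ⌈1435/185⌉ = 8 shelves.
A packing using 9 shelves:
  shelf 1: 180 = 180
  shelf 2: 175 = 175
  shelf 3: 165 = 165
  shelf 4: 160 = 160
  shelf 5: 125 + 50 = 175
  shelf 6: 105 + 80 = 185
  shelf 7: 100 + 85 = 185
  shelf 8: 75 + 70 + 35 = 180
  shelf 9: 30 = 30
No arrangement into 8 shelves stays within capacity, so 9 is optimal.

9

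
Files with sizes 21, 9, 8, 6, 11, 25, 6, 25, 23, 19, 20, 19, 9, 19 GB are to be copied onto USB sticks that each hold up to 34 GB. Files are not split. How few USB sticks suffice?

8

Total = 25 + 25 + 23 + 21 + 20 + 19 + 19 + 19 + 11 + 9 + 9 + 8 + 6 + 6 = 220 GB.
Lower bound: ⌈220/34⌉ = 7 USB sticks.
Also, 8 files each exceed 17 GB, and no two of those can share a USB stick, so at least 8 USB sticks are needed.
A packing using 8 USB sticks:
  USB stick 1: 25 + 9 = 34
  USB stick 2: 25 + 9 = 34
  USB stick 3: 23 + 11 = 34
  USB stick 4: 21 + 8 = 29
  USB stick 5: 20 + 6 + 6 = 32
  USB stick 6: 19 = 19
  USB stick 7: 19 = 19
  USB stick 8: 19 = 19
This matches the lower bound, so 8 is optimal.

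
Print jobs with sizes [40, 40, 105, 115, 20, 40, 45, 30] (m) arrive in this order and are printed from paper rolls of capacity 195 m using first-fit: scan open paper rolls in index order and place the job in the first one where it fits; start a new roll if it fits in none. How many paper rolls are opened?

  40 → roll 1 (new)  [load 40/195]
  40 → roll 1  [load 80/195]
  105 → roll 1  [load 185/195]
  115 → roll 2 (new)  [load 115/195]
  20 → roll 2  [load 135/195]
  40 → roll 2  [load 175/195]
  45 → roll 3 (new)  [load 45/195]
  30 → roll 3  [load 75/195]
3 paper rolls opened.

3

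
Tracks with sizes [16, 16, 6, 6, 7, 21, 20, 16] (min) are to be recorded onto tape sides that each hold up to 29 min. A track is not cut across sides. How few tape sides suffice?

Total = 21 + 20 + 16 + 16 + 16 + 7 + 6 + 6 = 108 min.
Lower bound: ⌈108/29⌉ = 4 tape sides.
Also, 5 tracks each exceed 29/2 min, and no two of those can share a side, so at least 5 tape sides are needed.
A packing using 5 tape sides:
  side 1: 21 + 7 = 28
  side 2: 20 + 6 = 26
  side 3: 16 + 6 = 22
  side 4: 16 = 16
  side 5: 16 = 16
This matches the lower bound, so 5 is optimal.

5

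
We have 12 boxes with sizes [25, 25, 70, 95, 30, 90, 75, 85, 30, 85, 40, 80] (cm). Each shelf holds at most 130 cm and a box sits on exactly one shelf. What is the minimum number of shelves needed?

Total = 95 + 90 + 85 + 85 + 80 + 75 + 70 + 40 + 30 + 30 + 25 + 25 = 730 cm.
Lower bound: ⌈730/130⌉ = 6 shelves.
Also, 7 boxes each exceed 65 cm, and no two of those can share a shelf, so at least 7 shelves are needed.
A packing using 7 shelves:
  shelf 1: 95 + 30 = 125
  shelf 2: 90 + 40 = 130
  shelf 3: 85 + 30 = 115
  shelf 4: 85 + 25 = 110
  shelf 5: 80 + 25 = 105
  shelf 6: 75 = 75
  shelf 7: 70 = 70
This matches the lower bound, so 7 is optimal.

7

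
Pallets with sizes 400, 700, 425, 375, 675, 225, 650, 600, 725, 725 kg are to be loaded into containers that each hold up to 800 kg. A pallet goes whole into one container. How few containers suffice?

8

Total = 725 + 725 + 700 + 675 + 650 + 600 + 425 + 400 + 375 + 225 = 5500 kg.
Lower bound: ⌈5500/800⌉ = 7 containers.
A packing using 8 containers:
  container 1: 725 = 725
  container 2: 725 = 725
  container 3: 700 = 700
  container 4: 675 = 675
  container 5: 650 = 650
  container 6: 600 = 600
  container 7: 425 + 375 = 800
  container 8: 400 + 225 = 625
No arrangement into 7 containers stays within capacity, so 8 is optimal.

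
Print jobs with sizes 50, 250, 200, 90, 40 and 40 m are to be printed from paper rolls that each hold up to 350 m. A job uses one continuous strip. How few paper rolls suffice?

Total = 250 + 200 + 90 + 50 + 40 + 40 = 670 m.
Lower bound: ⌈670/350⌉ = 2 paper rolls.
A packing using 2 paper rolls:
  roll 1: 250 + 90 = 340
  roll 2: 200 + 50 + 40 + 40 = 330
This matches the lower bound, so 2 is optimal.

2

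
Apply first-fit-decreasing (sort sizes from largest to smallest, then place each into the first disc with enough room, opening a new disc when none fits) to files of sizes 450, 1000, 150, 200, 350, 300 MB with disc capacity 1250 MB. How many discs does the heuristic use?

Sorted descending: 1000, 450, 350, 300, 200, 150.
  1000 → disc 1 (new)  [load 1000/1250]
  450 → disc 2 (new)  [load 450/1250]
  350 → disc 2  [load 800/1250]
  300 → disc 2  [load 1100/1250]
  200 → disc 1  [load 1200/1250]
  150 → disc 2  [load 1250/1250]
2 discs opened.

2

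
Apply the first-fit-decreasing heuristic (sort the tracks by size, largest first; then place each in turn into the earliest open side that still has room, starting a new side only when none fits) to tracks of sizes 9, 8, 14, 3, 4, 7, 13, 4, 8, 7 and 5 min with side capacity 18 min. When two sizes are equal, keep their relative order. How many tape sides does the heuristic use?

Sorted descending: 14, 13, 9, 8, 8, 7, 7, 5, 4, 4, 3.
  14 → side 1 (new)  [load 14/18]
  13 → side 2 (new)  [load 13/18]
  9 → side 3 (new)  [load 9/18]
  8 → side 3  [load 17/18]
  8 → side 4 (new)  [load 8/18]
  7 → side 4  [load 15/18]
  7 → side 5 (new)  [load 7/18]
  5 → side 2  [load 18/18]
  4 → side 1  [load 18/18]
  4 → side 5  [load 11/18]
  3 → side 4  [load 18/18]
5 tape sides opened.

5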